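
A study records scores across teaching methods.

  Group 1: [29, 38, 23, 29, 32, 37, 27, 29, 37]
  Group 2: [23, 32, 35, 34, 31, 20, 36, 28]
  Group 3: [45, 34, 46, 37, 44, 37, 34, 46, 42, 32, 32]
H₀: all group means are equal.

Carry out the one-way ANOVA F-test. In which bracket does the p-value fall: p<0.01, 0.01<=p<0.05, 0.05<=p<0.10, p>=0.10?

p-value bracket: p<0.01

Group means [31.22, 29.88, 39.00], grand mean 33.893
SSB = Σnᵢ(x̄ᵢ−x̄)² = 480.248; SSW = ΣΣ(x−x̄ᵢ)² = 772.431
MSB = 480.248/2 = 240.1240; MSW = 772.431/25 = 30.8972
F = MSB/MSW = 7.7717
df = (2, 25)
p-value (upper-tail) = 0.00237
→ bracket: p<0.01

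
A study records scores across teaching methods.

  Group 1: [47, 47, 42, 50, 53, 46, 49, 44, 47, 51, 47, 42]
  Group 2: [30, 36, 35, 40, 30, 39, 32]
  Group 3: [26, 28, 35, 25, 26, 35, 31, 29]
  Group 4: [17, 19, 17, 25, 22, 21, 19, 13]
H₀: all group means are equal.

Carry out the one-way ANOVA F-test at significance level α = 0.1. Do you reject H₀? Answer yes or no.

Group means [47.08, 34.57, 29.38, 19.12], grand mean 34.143
SSB = Σnᵢ(x̄ᵢ−x̄)² = 3996.905; SSW = ΣΣ(x−x̄ᵢ)² = 427.381
MSB = 3996.905/3 = 1332.3016; MSW = 427.381/31 = 13.7865
F = MSB/MSW = 96.6383
df = (3, 31)
p-value (upper-tail) = 0.00000
At α=0.1: p < α → reject H₀

reject H₀: yes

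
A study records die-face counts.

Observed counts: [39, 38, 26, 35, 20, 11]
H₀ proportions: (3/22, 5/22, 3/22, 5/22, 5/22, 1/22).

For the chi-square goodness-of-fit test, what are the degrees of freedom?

degrees of freedom = 5

df = k − 1 = 6 − 1 = 5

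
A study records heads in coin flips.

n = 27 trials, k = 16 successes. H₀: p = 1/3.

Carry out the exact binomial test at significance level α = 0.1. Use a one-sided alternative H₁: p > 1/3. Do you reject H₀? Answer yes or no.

Exact binomial: n=27, k=16, p₀=1/3=0.3333
P(X≥16) from Σ C(n,i)·p₀^i·(1−p₀)^(n−i)
p-value (one-sided, H₁ greater) = 0.00504
At α=0.1: p < α → reject H₀

reject H₀: yes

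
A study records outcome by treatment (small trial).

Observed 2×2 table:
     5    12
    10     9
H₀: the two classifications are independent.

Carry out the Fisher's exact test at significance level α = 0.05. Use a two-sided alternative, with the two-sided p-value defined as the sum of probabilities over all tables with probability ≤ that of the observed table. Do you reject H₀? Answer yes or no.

Margins: r₁=17, r₂=19, c₁=15, c₂=21, n=36
p_obs = C(17,5)·C(19,10)/C(36,15); sum pmf over tables with pmf ≤ p_obs
p-value (two-sided) = 0.19221
At α=0.05: p ≥ α → fail to reject H₀

reject H₀: no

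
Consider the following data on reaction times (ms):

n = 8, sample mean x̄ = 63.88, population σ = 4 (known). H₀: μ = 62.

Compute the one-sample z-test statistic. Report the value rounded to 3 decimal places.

test statistic = 1.329

SE = σ/√n = 4/√8 = 1.4142
z = (x̄−μ₀)/SE = (63.88−62)/1.4142 = 1.3294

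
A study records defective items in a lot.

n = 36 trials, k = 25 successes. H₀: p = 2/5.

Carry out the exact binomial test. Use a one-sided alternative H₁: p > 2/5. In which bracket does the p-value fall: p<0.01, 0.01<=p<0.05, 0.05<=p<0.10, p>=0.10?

Exact binomial: n=36, k=25, p₀=2/5=0.4000
P(X≥25) from Σ C(n,i)·p₀^i·(1−p₀)^(n−i)
p-value (one-sided, H₁ greater) = 0.00034
→ bracket: p<0.01

p-value bracket: p<0.01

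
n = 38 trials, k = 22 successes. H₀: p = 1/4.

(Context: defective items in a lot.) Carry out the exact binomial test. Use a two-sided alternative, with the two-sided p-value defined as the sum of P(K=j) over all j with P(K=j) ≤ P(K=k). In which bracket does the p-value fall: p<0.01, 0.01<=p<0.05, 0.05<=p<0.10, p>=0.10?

p-value bracket: p<0.01

Exact binomial: n=38, k=22, p₀=1/4=0.2500
P(X=j) = C(n,j)·p₀^j·(1−p₀)^(n−j); p = Σ P(X=j) over j with P(X=j) ≤ P(X=22)
p-value (two-sided) = 0.00002
→ bracket: p<0.01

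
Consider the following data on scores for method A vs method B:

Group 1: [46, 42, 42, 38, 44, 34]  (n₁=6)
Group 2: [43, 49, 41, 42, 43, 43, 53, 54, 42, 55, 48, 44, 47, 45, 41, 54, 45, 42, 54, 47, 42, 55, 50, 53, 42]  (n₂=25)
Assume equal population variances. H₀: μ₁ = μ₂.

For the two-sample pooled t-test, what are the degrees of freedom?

df = n₁ + n₂ − 2 = 6 + 25 − 2 = 29

degrees of freedom = 29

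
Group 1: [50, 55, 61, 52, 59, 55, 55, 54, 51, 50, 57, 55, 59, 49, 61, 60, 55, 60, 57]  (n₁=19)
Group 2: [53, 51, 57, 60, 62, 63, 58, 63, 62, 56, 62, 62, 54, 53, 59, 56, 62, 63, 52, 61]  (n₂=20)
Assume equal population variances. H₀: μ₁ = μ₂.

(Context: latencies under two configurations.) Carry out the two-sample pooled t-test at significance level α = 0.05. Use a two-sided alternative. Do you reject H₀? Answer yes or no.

reject H₀: yes

x̄₁=55.526, s₁=3.864, n₁=19
x̄₂=58.450, s₂=4.136, n₂=20
s_p² = [18·3.864² + 19·4.136²]/37 = 16.0456
SE = √(s_p²·(1/19+1/20)) = 1.2833
t = (55.526−58.450)/1.2833 = -2.2783
df = 37
p-value (two-sided) = 0.02858
At α=0.05: p < α → reject H₀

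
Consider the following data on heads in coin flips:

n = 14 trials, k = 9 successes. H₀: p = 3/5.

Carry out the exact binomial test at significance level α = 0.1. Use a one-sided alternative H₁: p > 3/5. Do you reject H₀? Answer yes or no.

reject H₀: no

Exact binomial: n=14, k=9, p₀=3/5=0.6000
P(X≥9) from Σ C(n,i)·p₀^i·(1−p₀)^(n−i)
p-value (one-sided, H₁ greater) = 0.48585
At α=0.1: p ≥ α → fail to reject H₀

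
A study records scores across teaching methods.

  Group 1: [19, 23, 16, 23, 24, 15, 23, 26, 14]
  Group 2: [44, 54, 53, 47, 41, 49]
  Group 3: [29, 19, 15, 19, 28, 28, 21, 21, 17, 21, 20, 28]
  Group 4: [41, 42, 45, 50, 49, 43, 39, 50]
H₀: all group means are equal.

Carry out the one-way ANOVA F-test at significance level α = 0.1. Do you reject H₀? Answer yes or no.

reject H₀: yes

Group means [20.33, 48.00, 22.17, 44.88], grand mean 31.314
SSB = Σnᵢ(x̄ᵢ−x̄)² = 5231.001; SSW = ΣΣ(x−x̄ᵢ)² = 670.542
MSB = 5231.001/3 = 1743.6671; MSW = 670.542/31 = 21.6304
F = MSB/MSW = 80.6120
df = (3, 31)
p-value (upper-tail) = 0.00000
At α=0.1: p < α → reject H₀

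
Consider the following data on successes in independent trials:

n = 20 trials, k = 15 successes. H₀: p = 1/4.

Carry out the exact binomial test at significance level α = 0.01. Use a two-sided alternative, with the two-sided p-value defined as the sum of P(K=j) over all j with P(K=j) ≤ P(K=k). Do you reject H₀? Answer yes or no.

reject H₀: yes

Exact binomial: n=20, k=15, p₀=1/4=0.2500
P(X=j) = C(n,j)·p₀^j·(1−p₀)^(n−j); p = Σ P(X=j) over j with P(X=j) ≤ P(X=15)
p-value (two-sided) = 0.00000
At α=0.01: p < α → reject H₀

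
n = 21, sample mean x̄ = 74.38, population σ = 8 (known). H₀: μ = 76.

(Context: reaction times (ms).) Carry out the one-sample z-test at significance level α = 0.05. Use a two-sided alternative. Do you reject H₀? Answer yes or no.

SE = σ/√n = 8/√21 = 1.7457
z = (x̄−μ₀)/SE = (74.38−76)/1.7457 = -0.9280
p-value (two-sided) = 0.35342
At α=0.05: p ≥ α → fail to reject H₀

reject H₀: no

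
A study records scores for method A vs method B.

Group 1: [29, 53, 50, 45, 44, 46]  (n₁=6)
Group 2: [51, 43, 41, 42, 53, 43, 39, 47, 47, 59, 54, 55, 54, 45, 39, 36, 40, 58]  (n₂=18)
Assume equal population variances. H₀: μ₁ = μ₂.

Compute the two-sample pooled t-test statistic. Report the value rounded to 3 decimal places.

x̄₁=44.500, s₁=8.313, n₁=6
x̄₂=47.000, s₂=7.170, n₂=18
s_p² = [5·8.313² + 17·7.170²]/22 = 55.4318
SE = √(s_p²·(1/6+1/18)) = 3.5097
t = (44.500−47.000)/3.5097 = -0.7123
df = 22

test statistic = -0.712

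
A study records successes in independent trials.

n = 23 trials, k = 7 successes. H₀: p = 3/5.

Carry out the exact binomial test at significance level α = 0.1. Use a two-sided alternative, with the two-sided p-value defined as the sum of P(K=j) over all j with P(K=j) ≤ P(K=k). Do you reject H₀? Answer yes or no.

Exact binomial: n=23, k=7, p₀=3/5=0.6000
P(X=j) = C(n,j)·p₀^j·(1−p₀)^(n−j); p = Σ P(X=j) over j with P(X=j) ≤ P(X=7)
p-value (two-sided) = 0.00499
At α=0.1: p < α → reject H₀

reject H₀: yes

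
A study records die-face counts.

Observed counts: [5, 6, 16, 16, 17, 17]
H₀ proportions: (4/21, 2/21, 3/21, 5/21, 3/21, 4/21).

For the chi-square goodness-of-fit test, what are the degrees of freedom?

df = k − 1 = 6 − 1 = 5

degrees of freedom = 5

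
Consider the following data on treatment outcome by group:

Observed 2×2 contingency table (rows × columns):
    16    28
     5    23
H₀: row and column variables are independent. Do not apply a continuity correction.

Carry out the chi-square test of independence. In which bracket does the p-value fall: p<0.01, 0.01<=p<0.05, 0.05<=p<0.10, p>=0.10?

Row totals [44, 28], col totals [21, 51], n=72
χ² = (16−12.83)²/12.83 + (28−31.17)²/31.17 + (5−8.17)²/8.17 + (23−19.83)²/19.83 = 2.8366
df = 1
p-value (upper-tail) = 0.09214
→ bracket: 0.05<=p<0.10

p-value bracket: 0.05<=p<0.10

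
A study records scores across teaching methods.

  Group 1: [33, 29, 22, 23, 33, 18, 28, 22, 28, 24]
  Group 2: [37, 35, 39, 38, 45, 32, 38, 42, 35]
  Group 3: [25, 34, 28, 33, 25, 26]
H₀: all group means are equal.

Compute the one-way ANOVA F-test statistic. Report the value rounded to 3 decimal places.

test statistic = 18.426

Group means [26.00, 37.89, 28.50], grand mean 30.880
SSB = Σnᵢ(x̄ᵢ−x̄)² = 714.251; SSW = ΣΣ(x−x̄ᵢ)² = 426.389
MSB = 714.251/2 = 357.1256; MSW = 426.389/22 = 19.3813
F = MSB/MSW = 18.4263
df = (2, 22)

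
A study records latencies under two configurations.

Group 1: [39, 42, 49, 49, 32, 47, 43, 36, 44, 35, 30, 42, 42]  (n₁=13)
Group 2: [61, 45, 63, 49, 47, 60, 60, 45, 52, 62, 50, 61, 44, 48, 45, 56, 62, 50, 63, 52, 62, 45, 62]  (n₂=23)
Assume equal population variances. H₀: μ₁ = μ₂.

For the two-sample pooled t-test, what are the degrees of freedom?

df = n₁ + n₂ − 2 = 13 + 23 − 2 = 34

degrees of freedom = 34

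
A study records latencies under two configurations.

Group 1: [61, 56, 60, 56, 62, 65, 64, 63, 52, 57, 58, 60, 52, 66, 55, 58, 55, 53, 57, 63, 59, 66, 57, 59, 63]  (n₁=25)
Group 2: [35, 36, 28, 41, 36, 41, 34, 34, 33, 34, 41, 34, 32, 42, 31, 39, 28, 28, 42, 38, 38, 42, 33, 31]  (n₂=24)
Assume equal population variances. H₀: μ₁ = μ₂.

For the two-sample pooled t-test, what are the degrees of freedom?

df = n₁ + n₂ − 2 = 25 + 24 − 2 = 47

degrees of freedom = 47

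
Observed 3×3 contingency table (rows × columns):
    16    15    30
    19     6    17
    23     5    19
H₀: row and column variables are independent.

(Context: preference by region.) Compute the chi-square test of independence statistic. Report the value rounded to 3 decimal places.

Row totals [61, 42, 47], col totals [58, 26, 66], n=150
χ² = (16−23.59)²/23.59 + (15−10.57)²/10.57 + (30−26.84)²/26.84 + (19−16.24)²/16.24 + (6−7.28)²/7.28 + (17−18.48)²/18.48 + (23−18.17)²/18.17 + (5−8.15)²/8.15 + (19−20.68)²/20.68 = 8.1120
df = 4

test statistic = 8.112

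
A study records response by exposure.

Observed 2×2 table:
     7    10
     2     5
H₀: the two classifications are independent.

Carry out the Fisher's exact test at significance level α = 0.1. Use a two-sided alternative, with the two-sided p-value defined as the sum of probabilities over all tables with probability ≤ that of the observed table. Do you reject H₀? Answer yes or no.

reject H₀: no

Margins: r₁=17, r₂=7, c₁=9, c₂=15, n=24
p_obs = C(17,7)·C(7,2)/C(24,9); sum pmf over tables with pmf ≤ p_obs
p-value (two-sided) = 0.66871
At α=0.1: p ≥ α → fail to reject H₀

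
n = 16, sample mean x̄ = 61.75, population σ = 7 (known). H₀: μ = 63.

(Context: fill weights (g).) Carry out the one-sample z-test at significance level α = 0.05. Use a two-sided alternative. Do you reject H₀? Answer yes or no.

SE = σ/√n = 7/√16 = 1.7500
z = (x̄−μ₀)/SE = (61.75−63)/1.7500 = -0.7143
p-value (two-sided) = 0.47505
At α=0.05: p ≥ α → fail to reject H₀

reject H₀: no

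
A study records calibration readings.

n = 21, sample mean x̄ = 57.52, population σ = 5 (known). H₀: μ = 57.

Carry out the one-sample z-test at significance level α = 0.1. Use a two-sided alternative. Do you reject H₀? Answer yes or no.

SE = σ/√n = 5/√21 = 1.0911
z = (x̄−μ₀)/SE = (57.52−57)/1.0911 = 0.4766
p-value (two-sided) = 0.63366
At α=0.1: p ≥ α → fail to reject H₀

reject H₀: no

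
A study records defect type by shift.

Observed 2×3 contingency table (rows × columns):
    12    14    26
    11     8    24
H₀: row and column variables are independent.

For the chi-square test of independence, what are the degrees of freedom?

degrees of freedom = 2

df = (r−1)(c−1) = (2−1)·(3−1) = 2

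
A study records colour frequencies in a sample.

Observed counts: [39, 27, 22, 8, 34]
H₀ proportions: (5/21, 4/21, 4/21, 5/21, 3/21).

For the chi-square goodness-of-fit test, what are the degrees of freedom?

df = k − 1 = 5 − 1 = 4

degrees of freedom = 4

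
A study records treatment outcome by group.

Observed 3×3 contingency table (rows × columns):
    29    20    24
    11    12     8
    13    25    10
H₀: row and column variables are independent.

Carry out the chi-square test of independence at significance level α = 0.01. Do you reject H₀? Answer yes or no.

Row totals [73, 31, 48], col totals [53, 57, 42], n=152
χ² = (29−25.45)²/25.45 + (20−27.38)²/27.38 + (24−20.17)²/20.17 + (11−10.81)²/10.81 + (12−11.62)²/11.62 + (8−8.57)²/8.57 + (13−16.74)²/16.74 + (25−18.00)²/18.00 + (10−13.26)²/13.26 = 7.6199
df = 4
p-value (upper-tail) = 0.10654
At α=0.01: p ≥ α → fail to reject H₀

reject H₀: no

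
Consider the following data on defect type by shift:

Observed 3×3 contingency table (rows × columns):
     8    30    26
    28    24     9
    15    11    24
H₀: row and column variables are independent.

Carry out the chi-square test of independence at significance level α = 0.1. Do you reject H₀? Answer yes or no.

reject H₀: yes

Row totals [64, 61, 50], col totals [51, 65, 59], n=175
χ² = (8−18.65)²/18.65 + (30−23.77)²/23.77 + (26−21.58)²/21.58 + (28−17.78)²/17.78 + (24−22.66)²/22.66 + (9−20.57)²/20.57 + (15−14.57)²/14.57 + (11−18.57)²/18.57 + (24−16.86)²/16.86 = 27.2101
df = 4
p-value (upper-tail) = 0.00002
At α=0.1: p < α → reject H₀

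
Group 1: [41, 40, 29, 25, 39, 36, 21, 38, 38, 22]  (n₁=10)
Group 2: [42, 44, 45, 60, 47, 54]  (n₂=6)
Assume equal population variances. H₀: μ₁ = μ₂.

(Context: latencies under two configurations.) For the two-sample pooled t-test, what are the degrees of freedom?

degrees of freedom = 14

df = n₁ + n₂ − 2 = 10 + 6 − 2 = 14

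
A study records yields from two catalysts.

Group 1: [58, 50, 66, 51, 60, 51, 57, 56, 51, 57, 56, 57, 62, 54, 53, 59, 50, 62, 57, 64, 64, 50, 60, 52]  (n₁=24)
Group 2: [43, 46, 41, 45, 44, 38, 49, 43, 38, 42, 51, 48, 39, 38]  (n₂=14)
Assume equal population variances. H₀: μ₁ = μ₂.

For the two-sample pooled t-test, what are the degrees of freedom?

df = n₁ + n₂ − 2 = 24 + 14 − 2 = 36

degrees of freedom = 36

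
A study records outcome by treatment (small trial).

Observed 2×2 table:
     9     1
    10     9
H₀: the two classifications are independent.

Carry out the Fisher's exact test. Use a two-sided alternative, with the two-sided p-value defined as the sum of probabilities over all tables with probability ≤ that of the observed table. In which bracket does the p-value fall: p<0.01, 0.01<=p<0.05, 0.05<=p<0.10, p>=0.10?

Margins: r₁=10, r₂=19, c₁=19, c₂=10, n=29
p_obs = C(10,9)·C(19,10)/C(29,19); sum pmf over tables with pmf ≤ p_obs
p-value (two-sided) = 0.09757
→ bracket: 0.05<=p<0.10

p-value bracket: 0.05<=p<0.10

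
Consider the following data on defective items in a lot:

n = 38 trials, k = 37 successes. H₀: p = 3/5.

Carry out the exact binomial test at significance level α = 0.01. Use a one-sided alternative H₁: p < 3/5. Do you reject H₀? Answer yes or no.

Exact binomial: n=38, k=37, p₀=3/5=0.6000
P(X≤37) from Σ C(n,i)·p₀^i·(1−p₀)^(n−i)
p-value (one-sided, H₁ less) = 1.00000
At α=0.01: p ≥ α → fail to reject H₀

reject H₀: no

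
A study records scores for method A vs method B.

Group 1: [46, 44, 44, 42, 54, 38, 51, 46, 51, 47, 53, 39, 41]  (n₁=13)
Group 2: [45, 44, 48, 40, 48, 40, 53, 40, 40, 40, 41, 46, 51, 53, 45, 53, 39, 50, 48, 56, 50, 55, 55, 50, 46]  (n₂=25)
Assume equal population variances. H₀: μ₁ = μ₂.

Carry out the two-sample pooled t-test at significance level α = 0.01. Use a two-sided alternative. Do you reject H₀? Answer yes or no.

x̄₁=45.846, s₁=5.210, n₁=13
x̄₂=47.040, s₂=5.504, n₂=25
s_p² = [12·5.210² + 24·5.504²]/36 = 29.2403
SE = √(s_p²·(1/13+1/25)) = 1.8490
t = (45.846−47.040)/1.8490 = -0.6457
df = 36
p-value (two-sided) = 0.52259
At α=0.01: p ≥ α → fail to reject H₀

reject H₀: no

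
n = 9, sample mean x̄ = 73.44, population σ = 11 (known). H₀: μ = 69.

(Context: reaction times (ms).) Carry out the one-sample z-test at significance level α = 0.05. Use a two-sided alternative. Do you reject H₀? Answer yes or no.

reject H₀: no

SE = σ/√n = 11/√9 = 3.6667
z = (x̄−μ₀)/SE = (73.44−69)/3.6667 = 1.2109
p-value (two-sided) = 0.22593
At α=0.05: p ≥ α → fail to reject H₀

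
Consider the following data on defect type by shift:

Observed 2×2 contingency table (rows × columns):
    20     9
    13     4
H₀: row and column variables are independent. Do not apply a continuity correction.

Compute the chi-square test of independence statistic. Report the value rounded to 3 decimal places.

Row totals [29, 17], col totals [33, 13], n=46
χ² = (20−20.80)²/20.80 + (9−8.20)²/8.20 + (13−12.20)²/12.20 + (4−4.80)²/4.80 = 0.2978
df = 1

test statistic = 0.298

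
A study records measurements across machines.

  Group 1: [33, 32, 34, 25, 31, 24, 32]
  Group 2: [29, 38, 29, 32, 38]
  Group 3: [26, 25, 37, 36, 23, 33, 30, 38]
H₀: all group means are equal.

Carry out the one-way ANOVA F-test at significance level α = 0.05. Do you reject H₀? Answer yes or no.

Group means [30.14, 33.20, 31.00], grand mean 31.250
SSB = Σnᵢ(x̄ᵢ−x̄)² = 28.093; SSW = ΣΣ(x−x̄ᵢ)² = 417.657
MSB = 28.093/2 = 14.0464; MSW = 417.657/17 = 24.5681
F = MSB/MSW = 0.5717
df = (2, 17)
p-value (upper-tail) = 0.57503
At α=0.05: p ≥ α → fail to reject H₀

reject H₀: no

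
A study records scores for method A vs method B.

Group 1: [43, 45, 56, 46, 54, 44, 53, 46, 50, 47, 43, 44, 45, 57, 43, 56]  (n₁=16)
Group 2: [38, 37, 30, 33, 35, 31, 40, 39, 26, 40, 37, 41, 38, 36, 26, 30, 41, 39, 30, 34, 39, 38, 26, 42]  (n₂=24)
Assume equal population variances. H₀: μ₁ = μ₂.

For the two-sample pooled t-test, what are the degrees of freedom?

df = n₁ + n₂ − 2 = 16 + 24 − 2 = 38

degrees of freedom = 38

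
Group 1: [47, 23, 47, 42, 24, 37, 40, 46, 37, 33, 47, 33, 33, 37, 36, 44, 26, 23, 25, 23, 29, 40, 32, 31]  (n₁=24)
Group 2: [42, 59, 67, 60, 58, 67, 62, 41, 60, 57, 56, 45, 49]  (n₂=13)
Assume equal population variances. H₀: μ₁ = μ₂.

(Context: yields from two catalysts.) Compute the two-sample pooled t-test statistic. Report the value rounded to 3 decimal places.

test statistic = -7.205

x̄₁=34.792, s₁=8.214, n₁=24
x̄₂=55.615, s₂=8.723, n₂=13
s_p² = [23·8.214² + 12·8.723²]/35 = 70.4296
SE = √(s_p²·(1/24+1/13)) = 2.8900
t = (34.792−55.615)/2.8900 = -7.2054
df = 35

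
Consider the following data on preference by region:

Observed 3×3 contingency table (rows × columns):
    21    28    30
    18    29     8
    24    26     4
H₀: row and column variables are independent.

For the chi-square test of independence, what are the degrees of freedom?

df = (r−1)(c−1) = (3−1)·(3−1) = 4

degrees of freedom = 4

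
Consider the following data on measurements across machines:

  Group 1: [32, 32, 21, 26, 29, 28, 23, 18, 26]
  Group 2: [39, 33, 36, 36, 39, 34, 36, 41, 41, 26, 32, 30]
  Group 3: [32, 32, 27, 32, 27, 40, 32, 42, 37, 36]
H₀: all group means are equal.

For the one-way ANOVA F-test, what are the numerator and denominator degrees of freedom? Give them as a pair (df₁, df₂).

k = 3 groups, N = 31 total
df = (k−1, N−k) = (3−1, 31−3) = (2, 28)

degrees of freedom = [2, 28]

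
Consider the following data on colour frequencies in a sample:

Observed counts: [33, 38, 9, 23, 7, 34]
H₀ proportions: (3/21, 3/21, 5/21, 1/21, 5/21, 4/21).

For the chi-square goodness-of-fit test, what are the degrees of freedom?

df = k − 1 = 6 − 1 = 5

degrees of freedom = 5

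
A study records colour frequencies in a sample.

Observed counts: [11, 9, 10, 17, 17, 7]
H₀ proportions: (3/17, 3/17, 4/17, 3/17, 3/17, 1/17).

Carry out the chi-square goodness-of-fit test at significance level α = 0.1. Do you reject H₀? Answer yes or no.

reject H₀: no

n = 71; E_i = n·p_i = [12.53, 12.53, 16.71, 12.53, 12.53, 4.18]
χ² = (11−12.53)²/12.53 + (9−12.53)²/12.53 + (10−16.71)²/16.71 + (17−12.53)²/12.53 + (17−12.53)²/12.53 + (7−4.18)²/4.18 = 8.9718
df = 5
p-value (upper-tail) = 0.11019
At α=0.1: p ≥ α → fail to reject H₀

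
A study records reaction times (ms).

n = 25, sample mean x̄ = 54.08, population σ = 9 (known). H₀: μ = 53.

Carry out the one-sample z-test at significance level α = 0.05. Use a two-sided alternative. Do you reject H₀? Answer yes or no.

SE = σ/√n = 9/√25 = 1.8000
z = (x̄−μ₀)/SE = (54.08−53)/1.8000 = 0.6000
p-value (two-sided) = 0.54851
At α=0.05: p ≥ α → fail to reject H₀

reject H₀: no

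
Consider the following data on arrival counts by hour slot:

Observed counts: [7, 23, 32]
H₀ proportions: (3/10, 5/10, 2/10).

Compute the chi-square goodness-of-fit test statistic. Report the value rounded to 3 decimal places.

n = 62; E_i = n·p_i = [18.60, 31.00, 12.40]
χ² = (7−18.60)²/18.60 + (23−31.00)²/31.00 + (32−12.40)²/12.40 = 40.2796
df = 2

test statistic = 40.280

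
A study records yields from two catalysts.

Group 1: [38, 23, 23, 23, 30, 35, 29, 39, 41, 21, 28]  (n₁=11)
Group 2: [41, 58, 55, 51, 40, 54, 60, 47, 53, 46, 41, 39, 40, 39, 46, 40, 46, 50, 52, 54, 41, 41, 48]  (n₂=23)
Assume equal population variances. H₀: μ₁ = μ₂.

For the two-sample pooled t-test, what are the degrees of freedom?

degrees of freedom = 32

df = n₁ + n₂ − 2 = 11 + 23 − 2 = 32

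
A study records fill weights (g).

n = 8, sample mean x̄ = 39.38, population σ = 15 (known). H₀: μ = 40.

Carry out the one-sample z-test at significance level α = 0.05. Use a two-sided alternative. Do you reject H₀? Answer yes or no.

reject H₀: no

SE = σ/√n = 15/√8 = 5.3033
z = (x̄−μ₀)/SE = (39.38−40)/5.3033 = -0.1169
p-value (two-sided) = 0.90693
At α=0.05: p ≥ α → fail to reject H₀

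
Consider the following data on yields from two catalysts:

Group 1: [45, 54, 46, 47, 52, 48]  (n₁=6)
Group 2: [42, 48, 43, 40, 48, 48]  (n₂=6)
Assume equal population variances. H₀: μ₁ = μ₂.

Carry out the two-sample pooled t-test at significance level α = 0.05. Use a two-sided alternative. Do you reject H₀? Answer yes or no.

reject H₀: no

x̄₁=48.667, s₁=3.559, n₁=6
x̄₂=44.833, s₂=3.601, n₂=6
s_p² = [5·3.559² + 5·3.601²]/10 = 12.8167
SE = √(s_p²·(1/6+1/6)) = 2.0669
t = (48.667−44.833)/2.0669 = 1.8546
df = 10
p-value (two-sided) = 0.09334
At α=0.05: p ≥ α → fail to reject H₀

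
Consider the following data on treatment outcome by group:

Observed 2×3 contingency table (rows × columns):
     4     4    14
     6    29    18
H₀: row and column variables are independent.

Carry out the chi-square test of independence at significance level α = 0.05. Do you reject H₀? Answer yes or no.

Row totals [22, 53], col totals [10, 33, 32], n=75
χ² = (4−2.93)²/2.93 + (4−9.68)²/9.68 + (14−9.39)²/9.39 + (6−7.07)²/7.07 + (29−23.32)²/23.32 + (18−22.61)²/22.61 = 8.4738
df = 2
p-value (upper-tail) = 0.01445
At α=0.05: p < α → reject H₀

reject H₀: yes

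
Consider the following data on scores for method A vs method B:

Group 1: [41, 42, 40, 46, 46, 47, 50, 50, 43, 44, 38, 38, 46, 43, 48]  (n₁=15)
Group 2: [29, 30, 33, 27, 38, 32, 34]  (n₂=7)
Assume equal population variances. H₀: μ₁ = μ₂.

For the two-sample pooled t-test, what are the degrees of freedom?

degrees of freedom = 20

df = n₁ + n₂ − 2 = 15 + 7 − 2 = 20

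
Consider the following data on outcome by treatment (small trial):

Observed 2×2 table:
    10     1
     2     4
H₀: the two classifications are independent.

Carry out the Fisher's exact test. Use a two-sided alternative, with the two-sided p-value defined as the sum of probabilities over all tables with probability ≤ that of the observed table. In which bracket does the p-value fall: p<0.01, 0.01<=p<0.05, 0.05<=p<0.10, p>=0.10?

Margins: r₁=11, r₂=6, c₁=12, c₂=5, n=17
p_obs = C(11,10)·C(6,2)/C(17,12); sum pmf over tables with pmf ≤ p_obs
p-value (two-sided) = 0.02763
→ bracket: 0.01<=p<0.05

p-value bracket: 0.01<=p<0.05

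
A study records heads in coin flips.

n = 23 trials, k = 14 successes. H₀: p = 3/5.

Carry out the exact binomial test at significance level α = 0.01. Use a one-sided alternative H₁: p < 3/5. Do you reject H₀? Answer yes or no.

Exact binomial: n=23, k=14, p₀=3/5=0.6000
P(X≤14) from Σ C(n,i)·p₀^i·(1−p₀)^(n−i)
p-value (one-sided, H₁ less) = 0.61164
At α=0.01: p ≥ α → fail to reject H₀

reject H₀: no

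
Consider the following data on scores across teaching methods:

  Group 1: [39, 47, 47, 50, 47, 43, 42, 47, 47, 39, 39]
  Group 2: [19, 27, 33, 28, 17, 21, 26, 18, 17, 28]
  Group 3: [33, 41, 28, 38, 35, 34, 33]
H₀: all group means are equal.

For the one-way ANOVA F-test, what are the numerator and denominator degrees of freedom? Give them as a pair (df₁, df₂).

degrees of freedom = [2, 25]

k = 3 groups, N = 28 total
df = (k−1, N−k) = (3−1, 28−3) = (2, 25)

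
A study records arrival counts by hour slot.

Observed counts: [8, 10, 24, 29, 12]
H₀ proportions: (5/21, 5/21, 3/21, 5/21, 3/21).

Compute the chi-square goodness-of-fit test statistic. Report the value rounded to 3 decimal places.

test statistic = 28.578

n = 83; E_i = n·p_i = [19.76, 19.76, 11.86, 19.76, 11.86]
χ² = (8−19.76)²/19.76 + (10−19.76)²/19.76 + (24−11.86)²/11.86 + (29−19.76)²/19.76 + (12−11.86)²/11.86 = 28.5783
df = 4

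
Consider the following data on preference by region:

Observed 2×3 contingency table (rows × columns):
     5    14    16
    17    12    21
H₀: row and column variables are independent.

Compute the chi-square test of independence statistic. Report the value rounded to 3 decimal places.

test statistic = 4.880

Row totals [35, 50], col totals [22, 26, 37], n=85
χ² = (5−9.06)²/9.06 + (14−10.71)²/10.71 + (16−15.24)²/15.24 + (17−12.94)²/12.94 + (12−15.29)²/15.29 + (21−21.76)²/21.76 = 4.8799
df = 2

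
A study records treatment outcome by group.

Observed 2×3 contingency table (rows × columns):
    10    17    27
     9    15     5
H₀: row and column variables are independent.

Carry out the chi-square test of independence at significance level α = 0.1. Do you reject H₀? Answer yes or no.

Row totals [54, 29], col totals [19, 32, 32], n=83
χ² = (10−12.36)²/12.36 + (17−20.82)²/20.82 + (27−20.82)²/20.82 + (9−6.64)²/6.64 + (15−11.18)²/11.18 + (5−11.18)²/11.18 = 8.5480
df = 2
p-value (upper-tail) = 0.01393
At α=0.1: p < α → reject H₀

reject H₀: yes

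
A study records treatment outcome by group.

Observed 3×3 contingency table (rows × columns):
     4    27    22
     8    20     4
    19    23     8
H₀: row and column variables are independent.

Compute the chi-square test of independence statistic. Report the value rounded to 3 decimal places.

Row totals [53, 32, 50], col totals [31, 70, 34], n=135
χ² = (4−12.17)²/12.17 + (27−27.48)²/27.48 + (22−13.35)²/13.35 + (8−7.35)²/7.35 + (20−16.59)²/16.59 + (4−8.06)²/8.06 + (19−11.48)²/11.48 + (23−25.93)²/25.93 + (8−12.59)²/12.59 = 20.8320
df = 4

test statistic = 20.832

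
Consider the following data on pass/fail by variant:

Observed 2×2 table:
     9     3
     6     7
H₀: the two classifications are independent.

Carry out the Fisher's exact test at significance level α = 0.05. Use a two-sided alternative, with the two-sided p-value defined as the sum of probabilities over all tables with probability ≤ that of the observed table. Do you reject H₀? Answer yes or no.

reject H₀: no

Margins: r₁=12, r₂=13, c₁=15, c₂=10, n=25
p_obs = C(12,9)·C(13,6)/C(25,15); sum pmf over tables with pmf ≤ p_obs
p-value (two-sided) = 0.22619
At α=0.05: p ≥ α → fail to reject H₀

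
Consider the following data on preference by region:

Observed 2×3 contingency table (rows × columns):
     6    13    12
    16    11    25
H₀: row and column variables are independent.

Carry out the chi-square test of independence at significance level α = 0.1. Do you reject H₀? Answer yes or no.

Row totals [31, 52], col totals [22, 24, 37], n=83
χ² = (6−8.22)²/8.22 + (13−8.96)²/8.96 + (12−13.82)²/13.82 + (16−13.78)²/13.78 + (11−15.04)²/15.04 + (25−23.18)²/23.18 = 4.2377
df = 2
p-value (upper-tail) = 0.12017
At α=0.1: p ≥ α → fail to reject H₀

reject H₀: no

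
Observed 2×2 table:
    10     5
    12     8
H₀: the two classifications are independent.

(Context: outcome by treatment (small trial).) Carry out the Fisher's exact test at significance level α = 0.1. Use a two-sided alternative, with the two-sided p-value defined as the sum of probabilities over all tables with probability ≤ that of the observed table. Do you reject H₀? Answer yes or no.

reject H₀: no

Margins: r₁=15, r₂=20, c₁=22, c₂=13, n=35
p_obs = C(15,10)·C(20,12)/C(35,22); sum pmf over tables with pmf ≤ p_obs
p-value (two-sided) = 0.73720
At α=0.1: p ≥ α → fail to reject H₀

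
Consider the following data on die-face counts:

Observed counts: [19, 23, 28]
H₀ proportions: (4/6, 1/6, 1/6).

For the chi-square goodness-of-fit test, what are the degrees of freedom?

degrees of freedom = 2

df = k − 1 = 3 − 1 = 2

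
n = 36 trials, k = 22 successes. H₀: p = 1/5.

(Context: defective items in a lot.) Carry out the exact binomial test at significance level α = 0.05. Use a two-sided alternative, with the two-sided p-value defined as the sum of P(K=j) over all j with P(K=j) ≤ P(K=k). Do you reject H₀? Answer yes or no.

reject H₀: yes

Exact binomial: n=36, k=22, p₀=1/5=0.2000
P(X=j) = C(n,j)·p₀^j·(1−p₀)^(n−j); p = Σ P(X=j) over j with P(X=j) ≤ P(X=22)
p-value (two-sided) = 0.00000
At α=0.05: p < α → reject H₀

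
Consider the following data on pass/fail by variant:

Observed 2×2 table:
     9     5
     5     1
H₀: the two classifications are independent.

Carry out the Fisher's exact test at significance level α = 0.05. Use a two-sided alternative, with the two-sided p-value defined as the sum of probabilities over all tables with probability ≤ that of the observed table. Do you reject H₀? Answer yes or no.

Margins: r₁=14, r₂=6, c₁=14, c₂=6, n=20
p_obs = C(14,9)·C(6,5)/C(20,14); sum pmf over tables with pmf ≤ p_obs
p-value (two-sided) = 0.61262
At α=0.05: p ≥ α → fail to reject H₀

reject H₀: no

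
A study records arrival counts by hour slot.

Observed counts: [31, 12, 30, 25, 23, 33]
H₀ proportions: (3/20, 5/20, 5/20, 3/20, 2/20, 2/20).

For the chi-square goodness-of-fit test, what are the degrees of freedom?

df = k − 1 = 6 − 1 = 5

degrees of freedom = 5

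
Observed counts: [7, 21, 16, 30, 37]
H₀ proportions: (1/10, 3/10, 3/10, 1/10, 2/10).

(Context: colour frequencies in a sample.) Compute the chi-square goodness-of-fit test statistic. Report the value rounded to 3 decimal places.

test statistic = 57.093

n = 111; E_i = n·p_i = [11.10, 33.30, 33.30, 11.10, 22.20]
χ² = (7−11.10)²/11.10 + (21−33.30)²/33.30 + (16−33.30)²/33.30 + (30−11.10)²/11.10 + (37−22.20)²/22.20 = 57.0931
df = 4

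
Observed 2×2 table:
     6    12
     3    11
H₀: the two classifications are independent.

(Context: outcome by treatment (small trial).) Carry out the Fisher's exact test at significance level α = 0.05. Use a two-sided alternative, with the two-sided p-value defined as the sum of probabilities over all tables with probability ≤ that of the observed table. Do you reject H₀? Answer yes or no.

Margins: r₁=18, r₂=14, c₁=9, c₂=23, n=32
p_obs = C(18,6)·C(14,3)/C(32,9); sum pmf over tables with pmf ≤ p_obs
p-value (two-sided) = 0.69423
At α=0.05: p ≥ α → fail to reject H₀

reject H₀: no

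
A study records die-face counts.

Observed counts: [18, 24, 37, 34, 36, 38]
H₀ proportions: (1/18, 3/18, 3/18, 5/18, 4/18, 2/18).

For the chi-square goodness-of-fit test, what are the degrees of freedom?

degrees of freedom = 5

df = k − 1 = 6 − 1 = 5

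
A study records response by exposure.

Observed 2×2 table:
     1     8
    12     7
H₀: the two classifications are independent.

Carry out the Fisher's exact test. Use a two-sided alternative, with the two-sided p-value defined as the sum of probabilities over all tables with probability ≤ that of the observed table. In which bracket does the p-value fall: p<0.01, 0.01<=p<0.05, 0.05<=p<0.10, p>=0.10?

p-value bracket: 0.01<=p<0.05

Margins: r₁=9, r₂=19, c₁=13, c₂=15, n=28
p_obs = C(9,1)·C(19,12)/C(28,13); sum pmf over tables with pmf ≤ p_obs
p-value (two-sided) = 0.01573
→ bracket: 0.01<=p<0.05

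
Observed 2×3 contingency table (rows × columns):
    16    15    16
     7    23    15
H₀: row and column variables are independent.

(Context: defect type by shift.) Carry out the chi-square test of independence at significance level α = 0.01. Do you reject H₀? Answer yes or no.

reject H₀: no

Row totals [47, 45], col totals [23, 38, 31], n=92
χ² = (16−11.75)²/11.75 + (15−19.41)²/19.41 + (16−15.84)²/15.84 + (7−11.25)²/11.25 + (23−18.59)²/18.59 + (15−15.16)²/15.16 = 5.1972
df = 2
p-value (upper-tail) = 0.07438
At α=0.01: p ≥ α → fail to reject H₀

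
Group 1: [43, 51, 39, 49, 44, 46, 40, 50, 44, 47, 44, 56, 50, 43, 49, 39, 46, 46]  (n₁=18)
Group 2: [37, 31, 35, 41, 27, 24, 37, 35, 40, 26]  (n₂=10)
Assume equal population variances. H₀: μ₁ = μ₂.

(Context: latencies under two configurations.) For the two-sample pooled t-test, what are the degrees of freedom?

df = n₁ + n₂ − 2 = 18 + 10 − 2 = 26

degrees of freedom = 26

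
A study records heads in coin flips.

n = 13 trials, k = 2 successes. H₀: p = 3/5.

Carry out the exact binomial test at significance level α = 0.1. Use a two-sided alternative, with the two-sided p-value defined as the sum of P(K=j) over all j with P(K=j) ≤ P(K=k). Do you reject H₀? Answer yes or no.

Exact binomial: n=13, k=2, p₀=3/5=0.6000
P(X=j) = C(n,j)·p₀^j·(1−p₀)^(n−j); p = Σ P(X=j) over j with P(X=j) ≤ P(X=2)
p-value (two-sided) = 0.00132
At α=0.1: p < α → reject H₀

reject H₀: yes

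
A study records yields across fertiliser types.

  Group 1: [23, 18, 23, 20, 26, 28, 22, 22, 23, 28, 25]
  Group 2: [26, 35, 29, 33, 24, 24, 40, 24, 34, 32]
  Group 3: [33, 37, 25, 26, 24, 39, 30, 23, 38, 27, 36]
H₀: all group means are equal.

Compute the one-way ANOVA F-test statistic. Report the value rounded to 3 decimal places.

test statistic = 6.885

Group means [23.45, 30.10, 30.73], grand mean 28.031
SSB = Σnᵢ(x̄ᵢ−x̄)² = 353.160; SSW = ΣΣ(x−x̄ᵢ)² = 743.809
MSB = 353.160/2 = 176.5798; MSW = 743.809/29 = 25.6486
F = MSB/MSW = 6.8846
df = (2, 29)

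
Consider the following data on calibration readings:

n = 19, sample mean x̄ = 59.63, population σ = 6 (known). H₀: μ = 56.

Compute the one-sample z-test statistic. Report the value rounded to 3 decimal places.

SE = σ/√n = 6/√19 = 1.3765
z = (x̄−μ₀)/SE = (59.63−56)/1.3765 = 2.6371

test statistic = 2.637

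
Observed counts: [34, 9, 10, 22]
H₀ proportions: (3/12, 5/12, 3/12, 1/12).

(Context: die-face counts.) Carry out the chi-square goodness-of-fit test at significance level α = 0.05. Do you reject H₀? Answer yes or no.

reject H₀: yes

n = 75; E_i = n·p_i = [18.75, 31.25, 18.75, 6.25]
χ² = (34−18.75)²/18.75 + (9−31.25)²/31.25 + (10−18.75)²/18.75 + (22−6.25)²/6.25 = 72.0187
df = 3
p-value (upper-tail) = 0.00000
At α=0.05: p < α → reject H₀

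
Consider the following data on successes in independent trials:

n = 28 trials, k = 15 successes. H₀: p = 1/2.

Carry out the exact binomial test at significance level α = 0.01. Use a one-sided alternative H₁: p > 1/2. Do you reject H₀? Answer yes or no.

Exact binomial: n=28, k=15, p₀=1/2=0.5000
P(X≥15) from Σ C(n,i)·p₀^i·(1−p₀)^(n−i)
p-value (one-sided, H₁ greater) = 0.42528
At α=0.01: p ≥ α → fail to reject H₀

reject H₀: no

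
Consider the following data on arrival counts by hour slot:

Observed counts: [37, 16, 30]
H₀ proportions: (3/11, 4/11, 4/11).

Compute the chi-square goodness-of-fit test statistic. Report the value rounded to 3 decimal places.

n = 83; E_i = n·p_i = [22.64, 30.18, 30.18]
χ² = (37−22.64)²/22.64 + (16−30.18)²/30.18 + (30−30.18)²/30.18 = 15.7791
df = 2

test statistic = 15.779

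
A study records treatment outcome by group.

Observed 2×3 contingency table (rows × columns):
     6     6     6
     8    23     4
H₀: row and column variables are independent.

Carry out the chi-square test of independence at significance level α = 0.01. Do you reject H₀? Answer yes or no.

Row totals [18, 35], col totals [14, 29, 10], n=53
χ² = (6−4.75)²/4.75 + (6−9.85)²/9.85 + (6−3.40)²/3.40 + (8−9.25)²/9.25 + (23−19.15)²/19.15 + (4−6.60)²/6.60 = 5.7946
df = 2
p-value (upper-tail) = 0.05517
At α=0.01: p ≥ α → fail to reject H₀

reject H₀: no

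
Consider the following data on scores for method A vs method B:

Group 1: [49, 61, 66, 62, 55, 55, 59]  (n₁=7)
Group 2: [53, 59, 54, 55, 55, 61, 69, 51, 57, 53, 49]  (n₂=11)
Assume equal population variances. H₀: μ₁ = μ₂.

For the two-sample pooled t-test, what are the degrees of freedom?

df = n₁ + n₂ − 2 = 7 + 11 − 2 = 16

degrees of freedom = 16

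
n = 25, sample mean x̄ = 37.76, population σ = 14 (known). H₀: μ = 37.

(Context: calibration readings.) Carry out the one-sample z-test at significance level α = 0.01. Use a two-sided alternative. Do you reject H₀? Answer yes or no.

SE = σ/√n = 14/√25 = 2.8000
z = (x̄−μ₀)/SE = (37.76−37)/2.8000 = 0.2714
p-value (two-sided) = 0.78606
At α=0.01: p ≥ α → fail to reject H₀

reject H₀: no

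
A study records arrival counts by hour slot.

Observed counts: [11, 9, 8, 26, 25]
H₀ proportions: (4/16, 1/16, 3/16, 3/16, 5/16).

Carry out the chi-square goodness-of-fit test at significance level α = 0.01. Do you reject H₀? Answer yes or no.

reject H₀: yes

n = 79; E_i = n·p_i = [19.75, 4.94, 14.81, 14.81, 24.69]
χ² = (11−19.75)²/19.75 + (9−4.94)²/4.94 + (8−14.81)²/14.81 + (26−14.81)²/14.81 + (25−24.69)²/24.69 = 18.8059
df = 4
p-value (upper-tail) = 0.00086
At α=0.01: p < α → reject H₀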